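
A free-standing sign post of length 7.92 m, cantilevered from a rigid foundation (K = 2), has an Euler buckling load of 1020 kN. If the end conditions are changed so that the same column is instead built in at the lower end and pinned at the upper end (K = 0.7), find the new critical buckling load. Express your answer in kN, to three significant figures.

P_cr ∝ 1/K², so P_cr,new = P_cr,old × (K_old/K_new)² = 1020 × (2/0.7)²
= 1020 × 8.163 = 8330 kN

P_cr ≈ 8330 kN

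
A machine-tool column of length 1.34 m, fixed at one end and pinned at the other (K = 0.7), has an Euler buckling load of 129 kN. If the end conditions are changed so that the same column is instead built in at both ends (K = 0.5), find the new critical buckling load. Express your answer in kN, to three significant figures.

P_cr ≈ 253 kN

P_cr ∝ 1/K², so P_cr,new = P_cr,old × (K_old/K_new)² = 129 × (0.7/0.5)²
= 129 × 1.960 = 253 kN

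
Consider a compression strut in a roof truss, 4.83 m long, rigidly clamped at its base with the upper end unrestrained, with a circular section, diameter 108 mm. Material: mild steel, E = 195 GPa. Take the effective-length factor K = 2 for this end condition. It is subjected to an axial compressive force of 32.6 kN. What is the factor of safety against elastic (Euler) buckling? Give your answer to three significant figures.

n ≈ 4.23

I = πd⁴/64 = π×108⁴/64 = 6.678×10^6 mm⁴
I = 6.678×10^6 mm⁴ = 6.678×10^-6 m⁴
Effective length L_e = K·L = 2 × 4.83 = 9.660 m
P_cr = π²EI / L_e² = π² × 195×10⁹ × 6.678×10^-6 / 9.660² = 1.377×10^5 N
Factor of safety n = P_cr / P = 137.74 / 32.6 = 4.23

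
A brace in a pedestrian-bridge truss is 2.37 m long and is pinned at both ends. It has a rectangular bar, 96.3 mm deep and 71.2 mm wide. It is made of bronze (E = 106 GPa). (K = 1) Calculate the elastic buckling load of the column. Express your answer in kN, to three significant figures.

P_cr ≈ 540 kN

Buckling occurs about the weak axis: I_min = h·b³/12 with b = 71.2 mm (the shorter side).
I_min = 96.3×71.2³/12 = 2.897×10^6 mm⁴
I = 2.897×10^6 mm⁴ = 2.897×10^-6 m⁴
Effective length L_e = K·L = 1 × 2.37 = 2.370 m
P_cr = π²EI / L_e² = π² × 106×10⁹ × 2.897×10^-6 / 2.370² = 5.395×10^5 N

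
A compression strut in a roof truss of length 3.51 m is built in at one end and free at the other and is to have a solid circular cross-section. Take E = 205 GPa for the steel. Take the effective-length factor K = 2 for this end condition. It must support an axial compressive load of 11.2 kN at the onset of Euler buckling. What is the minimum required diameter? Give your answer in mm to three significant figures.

d ≈ 48.6 mm

L_e = K·L = 2 × 3.51 = 7.020 m
Required I = P_cr·L_e²/(π²E) = 1.120×10^4 × 7.020² / (π² × 2.05×10^11) = 2.728×10^-7 m⁴
I_req = 2.728×10^5 mm⁴
Solid circle: I = πd⁴/64  ⇒  d = (64I/π)^(1/4) = (64×2.728×10^5/π)^(1/4) = 48.6 mm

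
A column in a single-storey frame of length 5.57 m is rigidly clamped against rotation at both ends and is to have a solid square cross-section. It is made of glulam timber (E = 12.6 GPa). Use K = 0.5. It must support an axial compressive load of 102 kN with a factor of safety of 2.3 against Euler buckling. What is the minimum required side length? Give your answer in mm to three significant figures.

Required P_cr = n·P = 2.3 × 102 = 234.6 kN
L_e = K·L = 0.5 × 5.57 = 2.785 m
Required I = P_cr·L_e²/(π²E) = 2.346×10^5 × 2.785² / (π² × 1.26×10^10) = 1.463×10^-5 m⁴
I_req = 1.463×10^7 mm⁴
Solid square: I = a⁴/12  ⇒  a = (12I)^(1/4) = (12×1.463×10^7)^(1/4) = 115 mm

a ≈ 115 mm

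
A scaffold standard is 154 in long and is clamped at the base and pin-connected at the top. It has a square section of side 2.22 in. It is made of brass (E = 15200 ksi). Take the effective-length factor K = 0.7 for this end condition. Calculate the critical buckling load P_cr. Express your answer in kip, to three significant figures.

I = a⁴/12 = 2.22⁴/12 = 2.024 in⁴
Effective length L_e = K·L = 0.7 × 154 = 107.8 in
P_cr = π²EI / L_e² = π² × 15200×10³ × 2.024 / 107.8² = 2.613×10^4 lb

P_cr ≈ 26.1 kip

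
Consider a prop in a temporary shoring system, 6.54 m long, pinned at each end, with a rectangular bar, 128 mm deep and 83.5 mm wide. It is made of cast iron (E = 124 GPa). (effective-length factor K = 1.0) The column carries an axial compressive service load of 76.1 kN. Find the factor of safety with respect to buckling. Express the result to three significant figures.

n ≈ 2.33

Buckling occurs about the weak axis: I_min = h·b³/12 with b = 83.5 mm (the shorter side).
I_min = 128×83.5³/12 = 6.210×10^6 mm⁴
I = 6.210×10^6 mm⁴ = 6.210×10^-6 m⁴
Effective length L_e = K·L = 1 × 6.54 = 6.540 m
P_cr = π²EI / L_e² = π² × 124×10⁹ × 6.210×10^-6 / 6.540² = 1.777×10^5 N
Factor of safety n = P_cr / P = 177.69 / 76.1 = 2.33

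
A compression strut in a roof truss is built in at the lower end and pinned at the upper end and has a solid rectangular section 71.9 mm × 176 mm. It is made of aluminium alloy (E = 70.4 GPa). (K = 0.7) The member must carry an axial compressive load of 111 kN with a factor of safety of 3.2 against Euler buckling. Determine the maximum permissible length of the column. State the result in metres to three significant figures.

Buckling occurs about the weak axis: I_min = h·b³/12 with b = 71.9 mm (the shorter side).
I_min = 176×71.9³/12 = 5.452×10^6 mm⁴
I = 5.452×10^-6 m⁴
Required critical load P_cr = n·P = 3.2 × 111 = 355.2 kN = 3.552×10^5 N
From P_cr = π²EI/(K·L)²:  L = (1/K)·√(π²EI/P_cr) = (1/0.7)·√(π²×7.04×10^10×5.452×10^-6/3.552×10^5)
L = 4.67 m

L_max ≈ 4.67 m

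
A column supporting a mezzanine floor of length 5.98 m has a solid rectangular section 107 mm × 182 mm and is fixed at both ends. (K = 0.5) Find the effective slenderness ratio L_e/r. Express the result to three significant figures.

For a rectangle r_min = b/√12 = 107/√12 = 30.89 mm
L_e = K·L = 0.5 × 5.98 m = 2.990 m = 2990.0 mm
λ = L_e / r_min = 2990.0 / 30.89 = 96.8

λ ≈ 96.8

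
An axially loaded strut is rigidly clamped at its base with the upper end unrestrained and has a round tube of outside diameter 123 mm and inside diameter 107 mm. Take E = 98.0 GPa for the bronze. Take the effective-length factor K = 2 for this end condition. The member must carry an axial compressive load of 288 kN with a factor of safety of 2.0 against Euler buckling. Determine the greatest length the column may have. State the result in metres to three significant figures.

d_o = 123 mm, d_i = 107 mm
I = π(d_o⁴ − d_i⁴)/64 = π(123⁴ − 107.0⁴)/64 = 4.801×10^6 mm⁴
I = 4.801×10^-6 m⁴
Required critical load P_cr = n·P = 2.0 × 288 = 576.0 kN = 5.760×10^5 N
From P_cr = π²EI/(K·L)²:  L = (1/K)·√(π²EI/P_cr) = (1/2)·√(π²×9.80×10^10×4.801×10^-6/5.760×10^5)
L = 1.42 m

L_max ≈ 1.42 m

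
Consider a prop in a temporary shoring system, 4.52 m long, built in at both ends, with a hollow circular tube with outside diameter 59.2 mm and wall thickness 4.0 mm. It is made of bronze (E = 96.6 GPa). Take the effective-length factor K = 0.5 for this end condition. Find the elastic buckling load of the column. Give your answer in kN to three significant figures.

P_cr ≈ 49.6 kN

Inner diameter d_i = 59.2 − 2×4.0 = 51.20 mm
I = π(d_o⁴ − d_i⁴)/64 = π(59.2⁴ − 51.20⁴)/64 = 2.656×10^5 mm⁴
I = 2.656×10^5 mm⁴ = 2.656×10^-7 m⁴
Effective length L_e = K·L = 0.5 × 4.52 = 2.260 m
P_cr = π²EI / L_e² = π² × 96.6×10⁹ × 2.656×10^-7 / 2.260² = 4.958×10^4 N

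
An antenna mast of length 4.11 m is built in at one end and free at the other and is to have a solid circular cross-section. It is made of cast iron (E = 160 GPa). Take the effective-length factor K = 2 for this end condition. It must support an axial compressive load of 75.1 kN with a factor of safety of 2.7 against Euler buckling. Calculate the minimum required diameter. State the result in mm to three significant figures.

d ≈ 115 mm

Required P_cr = n·P = 2.7 × 75.1 = 202.8 kN
L_e = K·L = 2 × 4.11 = 8.220 m
Required I = P_cr·L_e²/(π²E) = 2.028×10^5 × 8.220² / (π² × 1.60×10^11) = 8.676×10^-6 m⁴
I_req = 8.676×10^6 mm⁴
Solid circle: I = πd⁴/64  ⇒  d = (64I/π)^(1/4) = (64×8.676×10^6/π)^(1/4) = 115 mm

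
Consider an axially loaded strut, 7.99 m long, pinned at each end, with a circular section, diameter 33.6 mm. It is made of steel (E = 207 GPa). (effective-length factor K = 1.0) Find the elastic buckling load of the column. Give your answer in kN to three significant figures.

P_cr ≈ 2.00 kN

I = πd⁴/64 = π×33.6⁴/64 = 6.256×10^4 mm⁴
I = 6.256×10^4 mm⁴ = 6.256×10^-8 m⁴
Effective length L_e = K·L = 1 × 7.99 = 7.990 m
P_cr = π²EI / L_e² = π² × 207×10⁹ × 6.256×10^-8 / 7.990² = 2.002×10^3 N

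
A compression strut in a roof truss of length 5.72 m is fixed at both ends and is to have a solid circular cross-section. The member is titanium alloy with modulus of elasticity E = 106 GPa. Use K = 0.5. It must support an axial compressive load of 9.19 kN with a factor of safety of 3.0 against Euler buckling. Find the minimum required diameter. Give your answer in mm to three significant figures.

Required P_cr = n·P = 3.0 × 9.19 = 27.57 kN
L_e = K·L = 0.5 × 5.72 = 2.860 m
Required I = P_cr·L_e²/(π²E) = 2.757×10^4 × 2.860² / (π² × 1.06×10^11) = 2.156×10^-7 m⁴
I_req = 2.156×10^5 mm⁴
Solid circle: I = πd⁴/64  ⇒  d = (64I/π)^(1/4) = (64×2.156×10^5/π)^(1/4) = 45.8 mm

d ≈ 45.8 mm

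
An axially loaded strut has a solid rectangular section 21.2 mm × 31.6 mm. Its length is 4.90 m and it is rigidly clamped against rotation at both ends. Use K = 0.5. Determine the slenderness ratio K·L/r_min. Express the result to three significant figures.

For a rectangle r_min = b/√12 = 21.2/√12 = 6.120 mm
L_e = K·L = 0.5 × 4.90 m = 2.450 m = 2450.0 mm
λ = L_e / r_min = 2450.0 / 6.120 = 400

λ ≈ 400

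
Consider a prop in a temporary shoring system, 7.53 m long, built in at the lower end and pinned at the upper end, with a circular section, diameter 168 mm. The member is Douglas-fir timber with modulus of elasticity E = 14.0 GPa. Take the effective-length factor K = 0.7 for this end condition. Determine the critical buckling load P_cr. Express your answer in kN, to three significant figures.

P_cr ≈ 194 kN

I = πd⁴/64 = π×168⁴/64 = 3.910×10^7 mm⁴
I = 3.910×10^7 mm⁴ = 3.910×10^-5 m⁴
Effective length L_e = K·L = 0.7 × 7.53 = 5.271 m
P_cr = π²EI / L_e² = π² × 14.0×10⁹ × 3.910×10^-5 / 5.271² = 1.945×10^5 N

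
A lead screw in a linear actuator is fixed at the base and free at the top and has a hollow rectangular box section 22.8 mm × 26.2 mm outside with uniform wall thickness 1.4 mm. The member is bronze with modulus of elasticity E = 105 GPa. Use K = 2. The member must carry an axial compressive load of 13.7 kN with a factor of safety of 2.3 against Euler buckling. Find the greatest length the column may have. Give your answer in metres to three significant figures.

L_max ≈ 0.291 m

Inner dimensions: h_i = 26.2 − 2×1.4 = 23.40 mm, b_i = 22.8 − 2×1.4 = 20.00 mm
Weak-axis I_min = (h_o·b_o³ − h_i·b_i³)/12 with b_o = 22.8, b_i = 20.00 mm (shorter outer/inner sides).
I_min = (26.2×22.8³ − 23.40×20.00³)/12 = 1.028×10^4 mm⁴
I = 1.028×10^-8 m⁴
Required critical load P_cr = n·P = 2.3 × 13.7 = 31.51 kN = 3.151×10^4 N
From P_cr = π²EI/(K·L)²:  L = (1/K)·√(π²EI/P_cr) = (1/2)·√(π²×1.05×10^11×1.028×10^-8/3.151×10^4)
L = 0.291 m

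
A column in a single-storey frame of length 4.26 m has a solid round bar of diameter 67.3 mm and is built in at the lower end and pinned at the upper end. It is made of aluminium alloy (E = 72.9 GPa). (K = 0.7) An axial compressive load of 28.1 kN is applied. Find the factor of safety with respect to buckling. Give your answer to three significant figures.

n ≈ 2.90

I = πd⁴/64 = π×67.3⁴/64 = 1.007×10^6 mm⁴
I = 1.007×10^6 mm⁴ = 1.007×10^-6 m⁴
Effective length L_e = K·L = 0.7 × 4.26 = 2.982 m
P_cr = π²EI / L_e² = π² × 72.9×10⁹ × 1.007×10^-6 / 2.982² = 8.148×10^4 N
Factor of safety n = P_cr / P = 81.478 / 28.1 = 2.90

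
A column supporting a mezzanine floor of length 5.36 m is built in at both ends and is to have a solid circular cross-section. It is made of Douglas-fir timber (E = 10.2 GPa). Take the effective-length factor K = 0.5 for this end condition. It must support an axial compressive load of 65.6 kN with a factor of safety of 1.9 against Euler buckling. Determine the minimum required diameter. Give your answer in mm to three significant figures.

Required P_cr = n·P = 1.9 × 65.6 = 124.6 kN
L_e = K·L = 0.5 × 5.36 = 2.680 m
Required I = P_cr·L_e²/(π²E) = 1.246×10^5 × 2.680² / (π² × 1.02×10^10) = 8.893×10^-6 m⁴
I_req = 8.893×10^6 mm⁴
Solid circle: I = πd⁴/64  ⇒  d = (64I/π)^(1/4) = (64×8.893×10^6/π)^(1/4) = 116 mm

d ≈ 116 mm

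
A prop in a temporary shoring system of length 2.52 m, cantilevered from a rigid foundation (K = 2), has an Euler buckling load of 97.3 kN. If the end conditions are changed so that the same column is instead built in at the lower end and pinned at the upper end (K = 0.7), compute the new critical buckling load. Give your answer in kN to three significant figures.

P_cr ≈ 794 kN

P_cr ∝ 1/K², so P_cr,new = P_cr,old × (K_old/K_new)² = 97.3 × (2/0.7)²
= 97.3 × 8.163 = 794 kN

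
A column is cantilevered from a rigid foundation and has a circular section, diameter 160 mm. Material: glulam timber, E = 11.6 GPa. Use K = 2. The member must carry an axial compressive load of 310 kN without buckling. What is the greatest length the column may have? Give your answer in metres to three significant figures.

L_max ≈ 1.72 m

I = πd⁴/64 = π×160⁴/64 = 3.217×10^7 mm⁴
I = 3.217×10^-5 m⁴
At the buckling limit P_cr = P = 3.100×10^5 N
From P_cr = π²EI/(K·L)²:  L = (1/K)·√(π²EI/P_cr) = (1/2)·√(π²×1.16×10^10×3.217×10^-5/3.100×10^5)
L = 1.72 m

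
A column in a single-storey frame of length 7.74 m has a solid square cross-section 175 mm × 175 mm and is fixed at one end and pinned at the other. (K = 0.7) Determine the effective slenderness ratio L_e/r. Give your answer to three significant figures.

For a square r = a/√12 = 175/√12 = 50.52 mm
L_e = K·L = 0.7 × 7.74 m = 5.418 m = 5418.0 mm
λ = L_e / r_min = 5418.0 / 50.52 = 107

λ ≈ 107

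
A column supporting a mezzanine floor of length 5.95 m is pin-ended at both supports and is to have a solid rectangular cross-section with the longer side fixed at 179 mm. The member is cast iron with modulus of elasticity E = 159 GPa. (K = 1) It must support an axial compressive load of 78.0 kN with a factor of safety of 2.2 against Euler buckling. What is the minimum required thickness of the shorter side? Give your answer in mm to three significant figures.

b ≈ 63.8 mm

Required P_cr = n·P = 2.2 × 78.0 = 171.6 kN
L_e = K·L = 1 × 5.95 = 5.950 m
Required I = P_cr·L_e²/(π²E) = 1.716×10^5 × 5.950² / (π² × 1.59×10^11) = 3.871×10^-6 m⁴
I_req = 3.871×10^6 mm⁴
Rectangle, weak axis: I_min = h·b³/12 with h = 179 mm fixed  ⇒  b = (12I/h)^(1/3) = 63.8 mm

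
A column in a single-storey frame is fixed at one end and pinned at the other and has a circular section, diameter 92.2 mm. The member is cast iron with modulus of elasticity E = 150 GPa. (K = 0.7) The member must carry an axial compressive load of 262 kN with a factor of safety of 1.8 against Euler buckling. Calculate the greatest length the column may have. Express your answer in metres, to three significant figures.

I = πd⁴/64 = π×92.2⁴/64 = 3.547×10^6 mm⁴
I = 3.547×10^-6 m⁴
Required critical load P_cr = n·P = 1.8 × 262 = 471.6 kN = 4.716×10^5 N
From P_cr = π²EI/(K·L)²:  L = (1/K)·√(π²EI/P_cr) = (1/0.7)·√(π²×1.50×10^11×3.547×10^-6/4.716×10^5)
L = 4.77 m

L_max ≈ 4.77 m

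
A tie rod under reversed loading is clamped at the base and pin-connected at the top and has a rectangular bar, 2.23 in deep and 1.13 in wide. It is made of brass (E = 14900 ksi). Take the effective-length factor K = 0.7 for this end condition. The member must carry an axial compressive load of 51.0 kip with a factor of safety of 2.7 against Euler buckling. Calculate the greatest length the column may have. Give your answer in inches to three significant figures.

Buckling occurs about the weak axis: I_min = h·b³/12 with b = 1.13 in (the shorter side).
I_min = 2.23×1.13³/12 = 0.2681 in⁴
Required critical load P_cr = n·P = 2.7 × 51.0 = 137.7 kip = 1.377×10^5 lb
From P_cr = π²EI/(K·L)²:  L = (1/K)·√(π²EI/P_cr) = (1/0.7)·√(π²×1.49×10^7×0.2681/1.377×10^5)
L = 24.2 in

L_max ≈ 24.2 in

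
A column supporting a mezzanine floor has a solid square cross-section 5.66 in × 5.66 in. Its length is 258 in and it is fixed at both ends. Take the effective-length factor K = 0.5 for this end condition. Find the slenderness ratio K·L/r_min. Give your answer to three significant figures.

λ ≈ 79.0

For a square r = a/√12 = 5.66/√12 = 1.634 in
L_e = K·L = 0.5 × 258 = 129.0 in
λ = L_e / r_min = 129.00 / 1.634 = 79.0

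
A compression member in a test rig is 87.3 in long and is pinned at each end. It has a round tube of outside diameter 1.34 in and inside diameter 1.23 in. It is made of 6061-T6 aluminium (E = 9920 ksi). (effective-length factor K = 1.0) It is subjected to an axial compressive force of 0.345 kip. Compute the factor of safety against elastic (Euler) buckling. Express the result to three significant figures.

d_o = 1.34 in, d_i = 1.23 in
I = π(d_o⁴ − d_i⁴)/64 = π(1.34⁴ − 1.230⁴)/64 = 4.591×10^-2 in⁴
Effective length L_e = K·L = 1 × 87.3 = 87.30 in
P_cr = π²EI / L_e² = π² × 9920×10³ × 4.591×10^-2 / 87.30² = 589.8 lb
Factor of safety n = P_cr / P = 0.58981 / 0.345 = 1.71

n ≈ 1.71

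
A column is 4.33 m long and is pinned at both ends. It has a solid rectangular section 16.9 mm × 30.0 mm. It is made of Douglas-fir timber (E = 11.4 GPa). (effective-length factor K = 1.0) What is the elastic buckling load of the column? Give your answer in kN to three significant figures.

Buckling occurs about the weak axis: I_min = h·b³/12 with b = 16.9 mm (the shorter side).
I_min = 30.0×16.9³/12 = 1.207×10^4 mm⁴
I = 1.207×10^4 mm⁴ = 1.207×10^-8 m⁴
Effective length L_e = K·L = 1 × 4.33 = 4.330 m
P_cr = π²EI / L_e² = π² × 11.4×10⁹ × 1.207×10^-8 / 4.330² = 72.42 N

P_cr ≈ 0.0724 kN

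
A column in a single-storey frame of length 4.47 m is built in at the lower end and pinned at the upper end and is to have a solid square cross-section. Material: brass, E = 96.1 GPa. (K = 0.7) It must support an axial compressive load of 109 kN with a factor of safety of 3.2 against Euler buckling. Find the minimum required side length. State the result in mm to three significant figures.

a ≈ 81.1 mm

Required P_cr = n·P = 3.2 × 109 = 348.8 kN
L_e = K·L = 0.7 × 4.47 = 3.129 m
Required I = P_cr·L_e²/(π²E) = 3.488×10^5 × 3.129² / (π² × 9.61×10^10) = 3.601×10^-6 m⁴
I_req = 3.601×10^6 mm⁴
Solid square: I = a⁴/12  ⇒  a = (12I)^(1/4) = (12×3.601×10^6)^(1/4) = 81.1 mm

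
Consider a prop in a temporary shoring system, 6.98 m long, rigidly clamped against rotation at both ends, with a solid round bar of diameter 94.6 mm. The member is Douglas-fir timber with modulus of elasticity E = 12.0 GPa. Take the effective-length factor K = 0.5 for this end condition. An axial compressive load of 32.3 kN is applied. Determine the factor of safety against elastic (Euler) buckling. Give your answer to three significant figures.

I = πd⁴/64 = π×94.6⁴/64 = 3.931×10^6 mm⁴
I = 3.931×10^6 mm⁴ = 3.931×10^-6 m⁴
Effective length L_e = K·L = 0.5 × 6.98 = 3.490 m
P_cr = π²EI / L_e² = π² × 12.0×10⁹ × 3.931×10^-6 / 3.490² = 3.823×10^4 N
Factor of safety n = P_cr / P = 38.227 / 32.3 = 1.18

n ≈ 1.18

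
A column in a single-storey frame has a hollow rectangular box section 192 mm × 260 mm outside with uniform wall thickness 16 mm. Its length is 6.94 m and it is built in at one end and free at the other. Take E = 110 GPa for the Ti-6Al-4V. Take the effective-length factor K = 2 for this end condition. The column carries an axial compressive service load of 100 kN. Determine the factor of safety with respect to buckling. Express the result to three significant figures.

n ≈ 4.26

Inner dimensions: h_i = 260 − 2×16 = 228.0 mm, b_i = 192 − 2×16 = 160.0 mm
Weak-axis I_min = (h_o·b_o³ − h_i·b_i³)/12 with b_o = 192, b_i = 160.0 mm (shorter outer/inner sides).
I_min = (260×192³ − 228.0×160.0³)/12 = 7.553×10^7 mm⁴
I = 7.553×10^7 mm⁴ = 7.553×10^-5 m⁴
Effective length L_e = K·L = 2 × 6.94 = 13.88 m
P_cr = π²EI / L_e² = π² × 110×10⁹ × 7.553×10^-5 / 13.88² = 4.256×10^5 N
Factor of safety n = P_cr / P = 425.63 / 100 = 4.26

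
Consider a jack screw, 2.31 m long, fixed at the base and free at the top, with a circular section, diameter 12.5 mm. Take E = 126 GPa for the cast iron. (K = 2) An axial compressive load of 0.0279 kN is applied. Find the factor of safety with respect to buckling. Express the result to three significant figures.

I = πd⁴/64 = π×12.5⁴/64 = 1.198×10^3 mm⁴
I = 1.198×10^3 mm⁴ = 1.198×10^-9 m⁴
Effective length L_e = K·L = 2 × 2.31 = 4.620 m
P_cr = π²EI / L_e² = π² × 126×10⁹ × 1.198×10^-9 / 4.620² = 69.82 N
Factor of safety n = P_cr / P = 0.069823 / 0.0279 = 2.50

n ≈ 2.50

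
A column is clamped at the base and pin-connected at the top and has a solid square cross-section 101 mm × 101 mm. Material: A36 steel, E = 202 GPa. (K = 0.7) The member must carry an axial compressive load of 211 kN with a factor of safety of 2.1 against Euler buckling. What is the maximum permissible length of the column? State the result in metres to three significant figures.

I = a⁴/12 = 101⁴/12 = 8.672×10^6 mm⁴
I = 8.672×10^-6 m⁴
Required critical load P_cr = n·P = 2.1 × 211 = 443.1 kN = 4.431×10^5 N
From P_cr = π²EI/(K·L)²:  L = (1/K)·√(π²EI/P_cr) = (1/0.7)·√(π²×2.02×10^11×8.672×10^-6/4.431×10^5)
L = 8.92 m

L_max ≈ 8.92 m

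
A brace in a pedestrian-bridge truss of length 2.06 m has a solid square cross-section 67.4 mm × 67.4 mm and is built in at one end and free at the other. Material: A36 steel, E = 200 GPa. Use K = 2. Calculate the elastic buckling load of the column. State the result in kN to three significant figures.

P_cr ≈ 200 kN

I = a⁴/12 = 67.4⁴/12 = 1.720×10^6 mm⁴
I = 1.720×10^6 mm⁴ = 1.720×10^-6 m⁴
Effective length L_e = K·L = 2 × 2.06 = 4.120 m
P_cr = π²EI / L_e² = π² × 200×10⁹ × 1.720×10^-6 / 4.120² = 2.000×10^5 N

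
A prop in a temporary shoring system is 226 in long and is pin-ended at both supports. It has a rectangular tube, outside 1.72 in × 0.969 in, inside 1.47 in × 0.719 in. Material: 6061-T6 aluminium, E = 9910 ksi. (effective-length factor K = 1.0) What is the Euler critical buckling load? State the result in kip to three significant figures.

Weak-axis I_min = (h_o·b_o³ − h_i·b_i³)/12 with b_o = 0.969, b_i = 0.7190 in (shorter outer/inner sides).
I_min = (1.72×0.969³ − 1.470×0.7190³)/12 = 8.488×10^-2 in⁴
Effective length L_e = K·L = 1 × 226 = 226.0 in
P_cr = π²EI / L_e² = π² × 9910×10³ × 8.488×10^-2 / 226.0² = 162.5 lb

P_cr ≈ 0.163 kip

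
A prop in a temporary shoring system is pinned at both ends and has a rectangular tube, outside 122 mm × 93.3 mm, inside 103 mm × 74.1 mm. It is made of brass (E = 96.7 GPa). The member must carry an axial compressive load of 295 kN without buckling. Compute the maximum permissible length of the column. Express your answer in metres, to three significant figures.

Weak-axis I_min = (h_o·b_o³ − h_i·b_i³)/12 with b_o = 93.3, b_i = 74.10 mm (shorter outer/inner sides).
I_min = (122×93.3³ − 103.0×74.10³)/12 = 4.765×10^6 mm⁴
I = 4.765×10^-6 m⁴
At the buckling limit P_cr = P = 2.950×10^5 N
From P_cr = π²EI/(K·L)²:  L = (1/K)·√(π²EI/P_cr) = (1/1)·√(π²×9.67×10^10×4.765×10^-6/2.950×10^5)
L = 3.93 m

L_max ≈ 3.93 m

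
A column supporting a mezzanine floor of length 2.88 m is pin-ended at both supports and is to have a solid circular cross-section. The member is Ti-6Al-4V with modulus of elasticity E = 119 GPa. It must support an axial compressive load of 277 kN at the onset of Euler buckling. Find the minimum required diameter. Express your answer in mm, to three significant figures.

L_e = K·L = 1 × 2.88 = 2.880 m
Required I = P_cr·L_e²/(π²E) = 2.770×10^5 × 2.880² / (π² × 1.19×10^11) = 1.956×10^-6 m⁴
I_req = 1.956×10^6 mm⁴
Solid circle: I = πd⁴/64  ⇒  d = (64I/π)^(1/4) = (64×1.956×10^6/π)^(1/4) = 79.5 mm

d ≈ 79.5 mm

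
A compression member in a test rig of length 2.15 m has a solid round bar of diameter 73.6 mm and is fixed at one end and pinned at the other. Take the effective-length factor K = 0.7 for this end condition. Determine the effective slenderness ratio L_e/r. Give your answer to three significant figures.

λ ≈ 81.8

For a solid circle r = d/4 = 73.6/4 = 18.40 mm
L_e = K·L = 0.7 × 2.15 m = 1.505 m = 1505.0 mm
λ = L_e / r_min = 1505.0 / 18.40 = 81.8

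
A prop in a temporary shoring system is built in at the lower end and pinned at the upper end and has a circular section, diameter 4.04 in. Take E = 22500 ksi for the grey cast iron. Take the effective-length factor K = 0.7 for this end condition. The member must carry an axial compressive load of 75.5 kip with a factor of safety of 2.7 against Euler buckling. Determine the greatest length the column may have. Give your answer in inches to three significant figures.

I = πd⁴/64 = π×4.04⁴/64 = 13.08 in⁴
Required critical load P_cr = n·P = 2.7 × 75.5 = 203.9 kip = 2.038×10^5 lb
From P_cr = π²EI/(K·L)²:  L = (1/K)·√(π²EI/P_cr) = (1/0.7)·√(π²×2.25×10^7×13.08/2.038×10^5)
L = 171 in

L_max ≈ 171 in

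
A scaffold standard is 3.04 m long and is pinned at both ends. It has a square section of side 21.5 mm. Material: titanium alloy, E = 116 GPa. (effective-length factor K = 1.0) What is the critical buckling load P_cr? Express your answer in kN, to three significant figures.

P_cr ≈ 2.21 kN

I = a⁴/12 = 21.5⁴/12 = 1.781×10^4 mm⁴
I = 1.781×10^4 mm⁴ = 1.781×10^-8 m⁴
Effective length L_e = K·L = 1 × 3.04 = 3.040 m
P_cr = π²EI / L_e² = π² × 116×10⁹ × 1.781×10^-8 / 3.040² = 2.206×10^3 N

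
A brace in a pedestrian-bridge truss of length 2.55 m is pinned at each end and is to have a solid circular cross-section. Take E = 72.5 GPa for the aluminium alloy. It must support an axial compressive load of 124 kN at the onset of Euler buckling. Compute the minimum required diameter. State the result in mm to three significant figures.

d ≈ 69.2 mm

L_e = K·L = 1 × 2.55 = 2.550 m
Required I = P_cr·L_e²/(π²E) = 1.240×10^5 × 2.550² / (π² × 7.25×10^10) = 1.127×10^-6 m⁴
I_req = 1.127×10^6 mm⁴
Solid circle: I = πd⁴/64  ⇒  d = (64I/π)^(1/4) = (64×1.127×10^6/π)^(1/4) = 69.2 mm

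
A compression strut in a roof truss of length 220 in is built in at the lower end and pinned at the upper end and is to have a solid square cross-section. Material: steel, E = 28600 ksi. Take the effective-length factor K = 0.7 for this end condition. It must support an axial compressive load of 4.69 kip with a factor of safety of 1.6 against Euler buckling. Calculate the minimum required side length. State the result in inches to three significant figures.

a ≈ 1.66 in

Required P_cr = n·P = 1.6 × 4.69 = 7.504 kip
L_e = K·L = 0.7 × 220 = 154.0 in
Required I = P_cr·L_e²/(π²E) = 7.504×10^3 × 154.0² / (π² × 2.86×10^7) = 0.6305 in⁴
Solid square: I = a⁴/12  ⇒  a = (12I)^(1/4) = (12×0.6305)^(1/4) = 1.66 in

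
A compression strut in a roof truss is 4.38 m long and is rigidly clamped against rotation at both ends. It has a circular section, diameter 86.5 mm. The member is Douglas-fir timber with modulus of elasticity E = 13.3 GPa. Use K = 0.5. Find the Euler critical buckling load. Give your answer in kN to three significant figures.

P_cr ≈ 75.2 kN

I = πd⁴/64 = π×86.5⁴/64 = 2.748×10^6 mm⁴
I = 2.748×10^6 mm⁴ = 2.748×10^-6 m⁴
Effective length L_e = K·L = 0.5 × 4.38 = 2.190 m
P_cr = π²EI / L_e² = π² × 13.3×10⁹ × 2.748×10^-6 / 2.190² = 7.521×10^4 N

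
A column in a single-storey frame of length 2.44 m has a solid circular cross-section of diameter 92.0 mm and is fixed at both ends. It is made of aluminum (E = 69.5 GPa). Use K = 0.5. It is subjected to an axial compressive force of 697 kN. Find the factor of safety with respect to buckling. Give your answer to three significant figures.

I = πd⁴/64 = π×92.0⁴/64 = 3.517×10^6 mm⁴
I = 3.517×10^6 mm⁴ = 3.517×10^-6 m⁴
Effective length L_e = K·L = 0.5 × 2.44 = 1.220 m
P_cr = π²EI / L_e² = π² × 69.5×10⁹ × 3.517×10^-6 / 1.220² = 1.621×10^6 N
Factor of safety n = P_cr / P = 1620.6 / 697 = 2.33

n ≈ 2.33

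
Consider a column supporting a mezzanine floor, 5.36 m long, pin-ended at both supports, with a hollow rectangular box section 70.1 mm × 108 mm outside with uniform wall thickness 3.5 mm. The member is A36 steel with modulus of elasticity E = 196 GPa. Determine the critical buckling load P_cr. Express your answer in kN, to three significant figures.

Inner dimensions: h_i = 108 − 2×3.5 = 101.0 mm, b_i = 70.1 − 2×3.5 = 63.10 mm
Weak-axis I_min = (h_o·b_o³ − h_i·b_i³)/12 with b_o = 70.1, b_i = 63.10 mm (shorter outer/inner sides).
I_min = (108×70.1³ − 101.0×63.10³)/12 = 9.856×10^5 mm⁴
I = 9.856×10^5 mm⁴ = 9.856×10^-7 m⁴
Effective length L_e = K·L = 1 × 5.36 = 5.360 m
P_cr = π²EI / L_e² = π² × 196×10⁹ × 9.856×10^-7 / 5.360² = 6.637×10^4 N

P_cr ≈ 66.4 kN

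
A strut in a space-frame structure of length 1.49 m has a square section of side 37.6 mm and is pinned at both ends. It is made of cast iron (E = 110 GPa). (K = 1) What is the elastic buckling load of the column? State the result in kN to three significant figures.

I = a⁴/12 = 37.6⁴/12 = 1.666×10^5 mm⁴
I = 1.666×10^5 mm⁴ = 1.666×10^-7 m⁴
Effective length L_e = K·L = 1 × 1.49 = 1.490 m
P_cr = π²EI / L_e² = π² × 110×10⁹ × 1.666×10^-7 / 1.490² = 8.145×10^4 N

P_cr ≈ 81.4 kN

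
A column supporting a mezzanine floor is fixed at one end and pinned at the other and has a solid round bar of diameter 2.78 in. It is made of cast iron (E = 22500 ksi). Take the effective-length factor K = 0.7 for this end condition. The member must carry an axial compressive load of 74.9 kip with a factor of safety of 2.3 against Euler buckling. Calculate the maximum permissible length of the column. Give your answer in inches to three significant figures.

I = πd⁴/64 = π×2.78⁴/64 = 2.932 in⁴
Required critical load P_cr = n·P = 2.3 × 74.9 = 172.3 kip = 1.723×10^5 lb
From P_cr = π²EI/(K·L)²:  L = (1/K)·√(π²EI/P_cr) = (1/0.7)·√(π²×2.25×10^7×2.932/1.723×10^5)
L = 87.8 in

L_max ≈ 87.8 in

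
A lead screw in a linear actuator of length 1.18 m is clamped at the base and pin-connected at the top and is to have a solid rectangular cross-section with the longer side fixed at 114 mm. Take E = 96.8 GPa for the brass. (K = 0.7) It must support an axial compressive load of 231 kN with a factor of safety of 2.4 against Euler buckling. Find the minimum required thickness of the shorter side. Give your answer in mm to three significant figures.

Required P_cr = n·P = 2.4 × 231 = 554.4 kN
L_e = K·L = 0.7 × 1.18 = 0.8260 m
Required I = P_cr·L_e²/(π²E) = 5.544×10^5 × 0.8260² / (π² × 9.68×10^10) = 3.959×10^-7 m⁴
I_req = 3.959×10^5 mm⁴
Rectangle, weak axis: I_min = h·b³/12 with h = 114 mm fixed  ⇒  b = (12I/h)^(1/3) = 34.7 mm

b ≈ 34.7 mm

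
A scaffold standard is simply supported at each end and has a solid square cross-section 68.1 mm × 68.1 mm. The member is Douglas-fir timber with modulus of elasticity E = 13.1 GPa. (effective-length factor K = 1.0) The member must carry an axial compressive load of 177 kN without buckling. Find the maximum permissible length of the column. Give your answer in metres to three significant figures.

I = a⁴/12 = 68.1⁴/12 = 1.792×10^6 mm⁴
I = 1.792×10^-6 m⁴
At the buckling limit P_cr = P = 1.770×10^5 N
From P_cr = π²EI/(K·L)²:  L = (1/K)·√(π²EI/P_cr) = (1/1)·√(π²×1.31×10^10×1.792×10^-6/1.770×10^5)
L = 1.14 m

L_max ≈ 1.14 m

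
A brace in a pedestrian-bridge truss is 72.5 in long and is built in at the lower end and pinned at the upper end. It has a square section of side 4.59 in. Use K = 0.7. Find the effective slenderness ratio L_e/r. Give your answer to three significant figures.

For a square r = a/√12 = 4.59/√12 = 1.325 in
L_e = K·L = 0.7 × 72.5 = 50.75 in
λ = L_e / r_min = 50.750 / 1.325 = 38.3

λ ≈ 38.3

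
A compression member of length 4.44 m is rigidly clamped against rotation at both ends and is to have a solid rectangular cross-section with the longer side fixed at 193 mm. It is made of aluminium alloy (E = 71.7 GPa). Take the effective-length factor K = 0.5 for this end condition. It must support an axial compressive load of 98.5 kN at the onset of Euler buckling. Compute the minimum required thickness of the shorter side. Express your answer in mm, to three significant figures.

L_e = K·L = 0.5 × 4.44 = 2.220 m
Required I = P_cr·L_e²/(π²E) = 9.850×10^4 × 2.220² / (π² × 7.17×10^10) = 6.860×10^-7 m⁴
I_req = 6.860×10^5 mm⁴
Rectangle, weak axis: I_min = h·b³/12 with h = 193 mm fixed  ⇒  b = (12I/h)^(1/3) = 34.9 mm

b ≈ 34.9 mm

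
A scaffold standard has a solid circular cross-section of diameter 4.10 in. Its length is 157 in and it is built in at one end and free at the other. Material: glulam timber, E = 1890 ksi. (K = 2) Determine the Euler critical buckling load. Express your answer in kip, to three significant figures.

I = πd⁴/64 = π×4.10⁴/64 = 13.87 in⁴
Effective length L_e = K·L = 2 × 157 = 314.0 in
P_cr = π²EI / L_e² = π² × 1890×10³ × 13.87 / 314.0² = 2.624×10^3 lb

P_cr ≈ 2.62 kip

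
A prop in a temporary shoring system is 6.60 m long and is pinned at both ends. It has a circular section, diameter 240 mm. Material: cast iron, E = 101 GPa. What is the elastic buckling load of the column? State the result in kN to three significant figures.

I = πd⁴/64 = π×240⁴/64 = 1.629×10^8 mm⁴
I = 1.629×10^8 mm⁴ = 1.629×10^-4 m⁴
Effective length L_e = K·L = 1 × 6.60 = 6.600 m
P_cr = π²EI / L_e² = π² × 101×10⁹ × 1.629×10^-4 / 6.600² = 3.727×10^6 N

P_cr ≈ 3730 kN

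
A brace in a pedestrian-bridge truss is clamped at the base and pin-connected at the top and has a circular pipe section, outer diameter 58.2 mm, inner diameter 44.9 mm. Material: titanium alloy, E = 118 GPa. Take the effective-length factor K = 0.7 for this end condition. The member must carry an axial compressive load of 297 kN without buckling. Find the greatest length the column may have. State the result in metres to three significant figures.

d_o = 58.2 mm, d_i = 44.9 mm
I = π(d_o⁴ − d_i⁴)/64 = π(58.2⁴ − 44.90⁴)/64 = 3.637×10^5 mm⁴
I = 3.637×10^-7 m⁴
At the buckling limit P_cr = P = 2.970×10^5 N
From P_cr = π²EI/(K·L)²:  L = (1/K)·√(π²EI/P_cr) = (1/0.7)·√(π²×1.18×10^11×3.637×10^-7/2.970×10^5)
L = 1.71 m

L_max ≈ 1.71 m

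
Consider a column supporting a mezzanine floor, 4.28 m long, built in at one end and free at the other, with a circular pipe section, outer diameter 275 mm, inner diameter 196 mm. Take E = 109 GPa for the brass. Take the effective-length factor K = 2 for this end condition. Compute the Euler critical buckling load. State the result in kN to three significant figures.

d_o = 275 mm, d_i = 196 mm
I = π(d_o⁴ − d_i⁴)/64 = π(275⁴ − 196.0⁴)/64 = 2.083×10^8 mm⁴
I = 2.083×10^8 mm⁴ = 2.083×10^-4 m⁴
Effective length L_e = K·L = 2 × 4.28 = 8.560 m
P_cr = π²EI / L_e² = π² × 109×10⁹ × 2.083×10^-4 / 8.560² = 3.058×10^6 N

P_cr ≈ 3060 kN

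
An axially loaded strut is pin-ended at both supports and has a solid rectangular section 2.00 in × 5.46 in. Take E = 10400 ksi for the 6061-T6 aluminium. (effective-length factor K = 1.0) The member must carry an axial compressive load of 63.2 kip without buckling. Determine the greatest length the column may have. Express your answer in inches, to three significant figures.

Buckling occurs about the weak axis: I_min = h·b³/12 with b = 2.00 in (the shorter side).
I_min = 5.46×2.00³/12 = 3.640 in⁴
At the buckling limit P_cr = P = 6.320×10^4 lb
From P_cr = π²EI/(K·L)²:  L = (1/K)·√(π²EI/P_cr) = (1/1)·√(π²×1.04×10^7×3.640/6.320×10^4)
L = 76.9 in

L_max ≈ 76.9 in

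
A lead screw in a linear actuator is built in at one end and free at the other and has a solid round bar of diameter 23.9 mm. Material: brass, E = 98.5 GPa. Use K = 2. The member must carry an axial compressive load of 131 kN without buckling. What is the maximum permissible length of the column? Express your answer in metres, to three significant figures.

I = πd⁴/64 = π×23.9⁴/64 = 1.602×10^4 mm⁴
I = 1.602×10^-8 m⁴
At the buckling limit P_cr = P = 1.310×10^5 N
From P_cr = π²EI/(K·L)²:  L = (1/K)·√(π²EI/P_cr) = (1/2)·√(π²×9.85×10^10×1.602×10^-8/1.310×10^5)
L = 0.172 m

L_max ≈ 0.172 m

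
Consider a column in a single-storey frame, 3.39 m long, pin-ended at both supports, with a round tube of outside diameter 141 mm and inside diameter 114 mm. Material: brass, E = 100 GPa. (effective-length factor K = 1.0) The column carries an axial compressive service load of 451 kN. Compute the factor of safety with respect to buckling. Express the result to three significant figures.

n ≈ 2.12

d_o = 141 mm, d_i = 114 mm
I = π(d_o⁴ − d_i⁴)/64 = π(141⁴ − 114.0⁴)/64 = 1.111×10^7 mm⁴
I = 1.111×10^7 mm⁴ = 1.111×10^-5 m⁴
Effective length L_e = K·L = 1 × 3.39 = 3.390 m
P_cr = π²EI / L_e² = π² × 100×10⁹ × 1.111×10^-5 / 3.390² = 9.543×10^5 N
Factor of safety n = P_cr / P = 954.26 / 451 = 2.12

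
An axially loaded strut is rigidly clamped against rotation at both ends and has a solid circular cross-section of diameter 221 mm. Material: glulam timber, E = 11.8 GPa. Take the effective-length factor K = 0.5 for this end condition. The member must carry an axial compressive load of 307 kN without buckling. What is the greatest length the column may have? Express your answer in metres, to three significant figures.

I = πd⁴/64 = π×221⁴/64 = 1.171×10^8 mm⁴
I = 1.171×10^-4 m⁴
At the buckling limit P_cr = P = 3.070×10^5 N
From P_cr = π²EI/(K·L)²:  L = (1/K)·√(π²EI/P_cr) = (1/0.5)·√(π²×1.18×10^10×1.171×10^-4/3.070×10^5)
L = 13.3 m

L_max ≈ 13.3 m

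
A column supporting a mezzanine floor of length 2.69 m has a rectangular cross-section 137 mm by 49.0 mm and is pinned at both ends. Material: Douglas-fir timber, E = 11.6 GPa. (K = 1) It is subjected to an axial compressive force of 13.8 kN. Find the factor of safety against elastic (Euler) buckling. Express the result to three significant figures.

n ≈ 1.54

Buckling occurs about the weak axis: I_min = h·b³/12 with b = 49.0 mm (the shorter side).
I_min = 137×49.0³/12 = 1.343×10^6 mm⁴
I = 1.343×10^6 mm⁴ = 1.343×10^-6 m⁴
Effective length L_e = K·L = 1 × 2.69 = 2.690 m
P_cr = π²EI / L_e² = π² × 11.6×10⁹ × 1.343×10^-6 / 2.690² = 2.125×10^4 N
Factor of safety n = P_cr / P = 21.251 / 13.8 = 1.54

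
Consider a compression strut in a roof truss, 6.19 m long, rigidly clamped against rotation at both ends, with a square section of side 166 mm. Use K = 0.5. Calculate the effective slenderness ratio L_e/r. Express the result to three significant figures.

λ ≈ 64.6

I = a⁴/12 = 166⁴/12 = 6.328×10^7 mm⁴
A = 2.756×10^4 mm²;  r_min = √(I/A) = √(6.328×10^7/2.756×10^4) = 47.92 mm
L_e = K·L = 0.5 × 6.19 m = 3.095 m = 3095.0 mm
λ = L_e / r_min = 3095.0 / 47.92 = 64.6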